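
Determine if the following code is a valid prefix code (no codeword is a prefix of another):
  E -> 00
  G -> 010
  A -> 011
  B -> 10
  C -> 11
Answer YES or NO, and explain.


Checking each pair (does one codeword prefix another?):
  E='00' vs G='010': no prefix
  E='00' vs A='011': no prefix
  E='00' vs B='10': no prefix
  E='00' vs C='11': no prefix
  G='010' vs E='00': no prefix
  G='010' vs A='011': no prefix
  G='010' vs B='10': no prefix
  G='010' vs C='11': no prefix
  A='011' vs E='00': no prefix
  A='011' vs G='010': no prefix
  A='011' vs B='10': no prefix
  A='011' vs C='11': no prefix
  B='10' vs E='00': no prefix
  B='10' vs G='010': no prefix
  B='10' vs A='011': no prefix
  B='10' vs C='11': no prefix
  C='11' vs E='00': no prefix
  C='11' vs G='010': no prefix
  C='11' vs A='011': no prefix
  C='11' vs B='10': no prefix
No violation found over all pairs.

YES -- this is a valid prefix code. No codeword is a prefix of any other codeword.


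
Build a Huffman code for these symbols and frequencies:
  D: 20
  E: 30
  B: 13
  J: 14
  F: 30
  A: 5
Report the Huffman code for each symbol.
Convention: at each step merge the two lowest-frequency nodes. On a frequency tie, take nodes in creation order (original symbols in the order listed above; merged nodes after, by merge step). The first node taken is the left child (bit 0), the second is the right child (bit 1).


Huffman tree construction:
Step 1: Merge A(5) + B(13) = 18
Step 2: Merge J(14) + (A+B)(18) = 32
Step 3: Merge D(20) + E(30) = 50
Step 4: Merge F(30) + (J+(A+B))(32) = 62
Step 5: Merge (D+E)(50) + (F+(J+(A+B)))(62) = 112
Read each symbol's code off the tree from the root (left child = 0, right child = 1).

Codes:
  D: 00 (length 2)
  E: 01 (length 2)
  B: 1111 (length 4)
  J: 110 (length 3)
  F: 10 (length 2)
  A: 1110 (length 4)
Average code length: 274/112 = 2.4464 bits/symbol


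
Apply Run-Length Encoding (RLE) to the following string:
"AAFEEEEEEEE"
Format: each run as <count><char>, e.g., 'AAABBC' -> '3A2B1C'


Scanning runs left to right:
  i=0: run of 'A' x 2 -> '2A'
  i=2: run of 'F' x 1 -> '1F'
  i=3: run of 'E' x 8 -> '8E'

RLE = 2A1F8E


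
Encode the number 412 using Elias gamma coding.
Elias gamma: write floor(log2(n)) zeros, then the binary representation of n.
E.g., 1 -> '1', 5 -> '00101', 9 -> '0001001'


num_bits = floor(log2(412)) + 1 = 9
leading_zeros = num_bits - 1 = 8
binary(412) = 110011100

Elias gamma(412) = '00000000' + '110011100' = 00000000110011100 (17 bits)


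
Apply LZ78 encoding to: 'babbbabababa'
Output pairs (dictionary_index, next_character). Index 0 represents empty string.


LZ78 encoding steps:
Dictionary: {0: ''}
Step 1: w='' (idx 0), next='b' -> output (0, 'b'), add 'b' as idx 1
Step 2: w='' (idx 0), next='a' -> output (0, 'a'), add 'a' as idx 2
Step 3: w='b' (idx 1), next='b' -> output (1, 'b'), add 'bb' as idx 3
Step 4: w='b' (idx 1), next='a' -> output (1, 'a'), add 'ba' as idx 4
Step 5: w='ba' (idx 4), next='b' -> output (4, 'b'), add 'bab' as idx 5
Step 6: w='a' (idx 2), next='b' -> output (2, 'b'), add 'ab' as idx 6
Step 7: w='a' (idx 2), end of input -> output (2, '')


Encoded: [(0, 'b'), (0, 'a'), (1, 'b'), (1, 'a'), (4, 'b'), (2, 'b'), (2, '')]


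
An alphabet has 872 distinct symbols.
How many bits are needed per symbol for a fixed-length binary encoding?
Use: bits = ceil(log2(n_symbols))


log2(872) = 9.7682
Bracket: 2^9 = 512 < 872 <= 2^10 = 1024
So ceil(log2(872)) = 10

bits = ceil(log2(872)) = ceil(9.7682) = 10 bits


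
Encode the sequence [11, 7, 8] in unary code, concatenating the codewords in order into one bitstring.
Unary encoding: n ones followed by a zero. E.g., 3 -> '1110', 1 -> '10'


Encode each number as n ones followed by a terminating 0:
  11 -> 111111111110 (12 bits)
  7 -> 11111110 (8 bits)
  8 -> 111111110 (9 bits)
Total length = 12 + 8 + 9 = 29 bits.

Unary([11, 7, 8]) = 11111111111011111110111111110 (29 bits)


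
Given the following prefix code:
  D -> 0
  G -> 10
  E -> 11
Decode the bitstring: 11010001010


Decoding step by step:
Bits 11 -> E
Bits 0 -> D
Bits 10 -> G
Bits 0 -> D
Bits 0 -> D
Bits 10 -> G
Bits 10 -> G


Decoded message: EDGDDGG


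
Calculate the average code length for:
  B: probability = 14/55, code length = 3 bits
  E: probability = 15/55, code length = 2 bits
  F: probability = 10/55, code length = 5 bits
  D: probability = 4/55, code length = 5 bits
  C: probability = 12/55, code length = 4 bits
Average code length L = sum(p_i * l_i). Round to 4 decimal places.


Weighted contributions p_i * l_i:
  B: (14/55) * 3 = 42/55
  E: (15/55) * 2 = 30/55
  F: (10/55) * 5 = 50/55
  D: (4/55) * 5 = 20/55
  C: (12/55) * 4 = 48/55
Sum = (42 + 30 + 50 + 20 + 48)/55 = 190/55

L = 190/55 = 3.4545 bits/symbol


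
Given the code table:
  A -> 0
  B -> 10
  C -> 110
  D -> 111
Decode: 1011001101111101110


Decoding:
10 -> B
110 -> C
0 -> A
110 -> C
111 -> D
110 -> C
111 -> D
0 -> A


Result: BCACDCDA


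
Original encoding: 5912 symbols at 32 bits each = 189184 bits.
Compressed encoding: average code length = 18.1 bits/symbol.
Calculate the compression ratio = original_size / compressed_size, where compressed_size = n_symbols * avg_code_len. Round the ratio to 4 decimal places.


original_size = n_symbols * orig_bits = 5912 * 32 = 189184 bits
compressed_size = n_symbols * avg_code_len = 5912 * 18.1 = 107007.2 bits
ratio = original_size / compressed_size = 189184 / 107007.2 = 1.768

Compression ratio = 1.768


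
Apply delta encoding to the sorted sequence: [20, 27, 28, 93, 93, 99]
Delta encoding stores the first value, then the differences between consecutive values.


First value: 20
Deltas:
  27 - 20 = 7
  28 - 27 = 1
  93 - 28 = 65
  93 - 93 = 0
  99 - 93 = 6


Delta encoded: [20, 7, 1, 65, 0, 6]


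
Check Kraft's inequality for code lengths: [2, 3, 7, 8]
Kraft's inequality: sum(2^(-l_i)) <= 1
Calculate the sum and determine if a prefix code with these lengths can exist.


Sum = 2^(-2) + 2^(-3) + 2^(-7) + 2^(-8)
    = 0.25 + 0.125 + 0.0078125 + 0.00390625
    = 99/256 = 0.38671875
Since 0.38671875 <= 1, Kraft's inequality IS satisfied.
A prefix code with these lengths CAN exist.

Kraft sum = 0.38671875. Satisfied.


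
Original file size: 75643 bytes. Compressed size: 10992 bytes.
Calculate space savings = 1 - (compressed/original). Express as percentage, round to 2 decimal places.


ratio = compressed/original = 10992/75643 = 0.145314
savings = 1 - ratio = 1 - 0.145314 = 0.854686
as a percentage: 0.854686 * 100 = 85.47%

Space savings = 1 - 10992/75643 = 85.47%


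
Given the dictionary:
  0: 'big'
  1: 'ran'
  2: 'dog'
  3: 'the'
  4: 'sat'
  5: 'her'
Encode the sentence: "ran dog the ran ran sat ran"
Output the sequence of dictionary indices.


Look up each word in the dictionary:
  'ran' -> 1
  'dog' -> 2
  'the' -> 3
  'ran' -> 1
  'ran' -> 1
  'sat' -> 4
  'ran' -> 1

Encoded: [1, 2, 3, 1, 1, 4, 1]


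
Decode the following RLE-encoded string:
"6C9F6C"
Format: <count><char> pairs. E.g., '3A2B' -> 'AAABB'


Expanding each <count><char> pair:
  6C -> 'CCCCCC'
  9F -> 'FFFFFFFFF'
  6C -> 'CCCCCC'

Decoded = CCCCCCFFFFFFFFFCCCCCC


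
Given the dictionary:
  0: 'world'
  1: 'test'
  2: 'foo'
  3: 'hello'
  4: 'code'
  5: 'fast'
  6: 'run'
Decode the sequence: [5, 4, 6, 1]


Look up each index in the dictionary:
  5 -> 'fast'
  4 -> 'code'
  6 -> 'run'
  1 -> 'test'

Decoded: "fast code run test"


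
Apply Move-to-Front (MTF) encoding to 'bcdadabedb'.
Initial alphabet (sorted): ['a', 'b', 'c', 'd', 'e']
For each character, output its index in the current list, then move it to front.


MTF encoding:
'b': index 1 in ['a', 'b', 'c', 'd', 'e'] -> ['b', 'a', 'c', 'd', 'e']
'c': index 2 in ['b', 'a', 'c', 'd', 'e'] -> ['c', 'b', 'a', 'd', 'e']
'd': index 3 in ['c', 'b', 'a', 'd', 'e'] -> ['d', 'c', 'b', 'a', 'e']
'a': index 3 in ['d', 'c', 'b', 'a', 'e'] -> ['a', 'd', 'c', 'b', 'e']
'd': index 1 in ['a', 'd', 'c', 'b', 'e'] -> ['d', 'a', 'c', 'b', 'e']
'a': index 1 in ['d', 'a', 'c', 'b', 'e'] -> ['a', 'd', 'c', 'b', 'e']
'b': index 3 in ['a', 'd', 'c', 'b', 'e'] -> ['b', 'a', 'd', 'c', 'e']
'e': index 4 in ['b', 'a', 'd', 'c', 'e'] -> ['e', 'b', 'a', 'd', 'c']
'd': index 3 in ['e', 'b', 'a', 'd', 'c'] -> ['d', 'e', 'b', 'a', 'c']
'b': index 2 in ['d', 'e', 'b', 'a', 'c'] -> ['b', 'd', 'e', 'a', 'c']


Output: [1, 2, 3, 3, 1, 1, 3, 4, 3, 2]


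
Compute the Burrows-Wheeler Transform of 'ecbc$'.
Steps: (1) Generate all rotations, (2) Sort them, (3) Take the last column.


Rotations (sorted):
  0: $ecbc -> last char: c
  1: bc$ec -> last char: c
  2: c$ecb -> last char: b
  3: cbc$e -> last char: e
  4: ecbc$ -> last char: $


BWT = ccbe$


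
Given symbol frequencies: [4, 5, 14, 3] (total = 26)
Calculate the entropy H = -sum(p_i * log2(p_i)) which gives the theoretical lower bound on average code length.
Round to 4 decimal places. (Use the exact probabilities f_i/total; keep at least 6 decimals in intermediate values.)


Per-symbol terms -p_i * log2(p_i) with p_i = f_i/26:
  p = 4/26 = 0.153846: log2(p) = -2.700440, -p*log2(p) = 0.415452
  p = 5/26 = 0.192308: log2(p) = -2.378512, -p*log2(p) = 0.457406
  p = 14/26 = 0.538462: log2(p) = -0.893085, -p*log2(p) = 0.480892
  p = 3/26 = 0.115385: log2(p) = -3.115477, -p*log2(p) = 0.359478
H = 0.415452 + 0.457406 + 0.480892 + 0.359478 = 1.713228

H = 1.7132 bits/symbol


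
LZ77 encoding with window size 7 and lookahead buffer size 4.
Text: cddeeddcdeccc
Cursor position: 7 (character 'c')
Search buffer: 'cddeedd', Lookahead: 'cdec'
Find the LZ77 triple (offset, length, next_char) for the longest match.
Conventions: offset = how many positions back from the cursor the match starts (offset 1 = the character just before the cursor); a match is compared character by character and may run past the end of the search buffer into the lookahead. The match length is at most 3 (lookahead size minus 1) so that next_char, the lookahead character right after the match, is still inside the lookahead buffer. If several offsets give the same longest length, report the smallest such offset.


Try each offset into the search buffer:
  offset=1 (pos 6, char 'd'): match length 0
  offset=2 (pos 5, char 'd'): match length 0
  offset=3 (pos 4, char 'e'): match length 0
  offset=4 (pos 3, char 'e'): match length 0
  offset=5 (pos 2, char 'd'): match length 0
  offset=6 (pos 1, char 'd'): match length 0
  offset=7 (pos 0, char 'c'): match length 2
Longest match has length 2 at offset 7.
next_char = character at position 7 + 2 = 9 -> 'e'

Best match: offset=7, length=2 (matching 'cd' starting at position 0)
LZ77 triple: (7, 2, 'e')


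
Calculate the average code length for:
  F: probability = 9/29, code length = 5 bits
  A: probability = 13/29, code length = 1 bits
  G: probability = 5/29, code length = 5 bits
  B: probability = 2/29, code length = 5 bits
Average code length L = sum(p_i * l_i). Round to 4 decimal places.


Weighted contributions p_i * l_i:
  F: (9/29) * 5 = 45/29
  A: (13/29) * 1 = 13/29
  G: (5/29) * 5 = 25/29
  B: (2/29) * 5 = 10/29
Sum = (45 + 13 + 25 + 10)/29 = 93/29

L = 93/29 = 3.2069 bits/symbol


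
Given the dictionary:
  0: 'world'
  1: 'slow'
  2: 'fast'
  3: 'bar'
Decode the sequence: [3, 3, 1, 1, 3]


Look up each index in the dictionary:
  3 -> 'bar'
  3 -> 'bar'
  1 -> 'slow'
  1 -> 'slow'
  3 -> 'bar'

Decoded: "bar bar slow slow bar"


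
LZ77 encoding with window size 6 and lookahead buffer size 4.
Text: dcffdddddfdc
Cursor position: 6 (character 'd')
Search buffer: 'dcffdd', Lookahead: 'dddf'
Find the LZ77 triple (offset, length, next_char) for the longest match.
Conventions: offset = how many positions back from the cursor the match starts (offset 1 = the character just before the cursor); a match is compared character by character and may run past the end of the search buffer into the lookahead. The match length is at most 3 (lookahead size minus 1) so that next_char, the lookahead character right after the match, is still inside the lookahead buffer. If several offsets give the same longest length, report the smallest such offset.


Try each offset into the search buffer:
  offset=1 (pos 5, char 'd'): match length 3
  offset=2 (pos 4, char 'd'): match length 3
  offset=3 (pos 3, char 'f'): match length 0
  offset=4 (pos 2, char 'f'): match length 0
  offset=5 (pos 1, char 'c'): match length 0
  offset=6 (pos 0, char 'd'): match length 1
Longest match has length 3, found at offsets 1, 2; take the smallest, offset 1.
next_char = character at position 6 + 3 = 9 -> 'f'

Best match: offset=1, length=3 (matching 'ddd' starting at position 5)
LZ77 triple: (1, 3, 'f')


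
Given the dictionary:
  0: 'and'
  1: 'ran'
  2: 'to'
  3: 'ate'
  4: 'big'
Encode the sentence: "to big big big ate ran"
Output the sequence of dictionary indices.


Look up each word in the dictionary:
  'to' -> 2
  'big' -> 4
  'big' -> 4
  'big' -> 4
  'ate' -> 3
  'ran' -> 1

Encoded: [2, 4, 4, 4, 3, 1]


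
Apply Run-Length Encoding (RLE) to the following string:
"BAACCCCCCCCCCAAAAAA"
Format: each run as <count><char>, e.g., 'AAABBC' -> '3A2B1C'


Scanning runs left to right:
  i=0: run of 'B' x 1 -> '1B'
  i=1: run of 'A' x 2 -> '2A'
  i=3: run of 'C' x 10 -> '10C'
  i=13: run of 'A' x 6 -> '6A'

RLE = 1B2A10C6A


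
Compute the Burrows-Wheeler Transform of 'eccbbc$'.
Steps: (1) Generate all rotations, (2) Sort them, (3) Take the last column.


Rotations (sorted):
  0: $eccbbc -> last char: c
  1: bbc$ecc -> last char: c
  2: bc$eccb -> last char: b
  3: c$eccbb -> last char: b
  4: cbbc$ec -> last char: c
  5: ccbbc$e -> last char: e
  6: eccbbc$ -> last char: $


BWT = ccbbce$


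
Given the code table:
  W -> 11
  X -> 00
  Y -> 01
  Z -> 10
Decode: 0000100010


Decoding:
00 -> X
00 -> X
10 -> Z
00 -> X
10 -> Z


Result: XXZXZ


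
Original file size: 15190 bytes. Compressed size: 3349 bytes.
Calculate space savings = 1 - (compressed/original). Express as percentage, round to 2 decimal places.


ratio = compressed/original = 3349/15190 = 0.220474
savings = 1 - ratio = 1 - 0.220474 = 0.779526
as a percentage: 0.779526 * 100 = 77.95%

Space savings = 1 - 3349/15190 = 77.95%


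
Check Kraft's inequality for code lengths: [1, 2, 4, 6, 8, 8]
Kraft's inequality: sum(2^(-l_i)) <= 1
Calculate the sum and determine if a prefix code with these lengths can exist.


Sum = 2^(-1) + 2^(-2) + 2^(-4) + 2^(-6) + 2^(-8) + 2^(-8)
    = 0.5 + 0.25 + 0.0625 + 0.015625 + 0.00390625 + 0.00390625
    = 214/256 = 0.8359375
Since 0.8359375 <= 1, Kraft's inequality IS satisfied.
A prefix code with these lengths CAN exist.

Kraft sum = 0.8359375. Satisfied.


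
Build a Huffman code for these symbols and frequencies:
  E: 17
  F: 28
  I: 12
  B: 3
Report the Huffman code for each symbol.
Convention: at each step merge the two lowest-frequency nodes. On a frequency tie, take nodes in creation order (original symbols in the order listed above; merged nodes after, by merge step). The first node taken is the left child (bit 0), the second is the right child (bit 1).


Huffman tree construction:
Step 1: Merge B(3) + I(12) = 15
Step 2: Merge (B+I)(15) + E(17) = 32
Step 3: Merge F(28) + ((B+I)+E)(32) = 60
Read each symbol's code off the tree from the root (left child = 0, right child = 1).

Codes:
  E: 11 (length 2)
  F: 0 (length 1)
  I: 101 (length 3)
  B: 100 (length 3)
Average code length: 107/60 = 1.7833 bits/symbol


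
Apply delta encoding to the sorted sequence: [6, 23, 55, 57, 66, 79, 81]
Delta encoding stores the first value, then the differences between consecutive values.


First value: 6
Deltas:
  23 - 6 = 17
  55 - 23 = 32
  57 - 55 = 2
  66 - 57 = 9
  79 - 66 = 13
  81 - 79 = 2


Delta encoded: [6, 17, 32, 2, 9, 13, 2]


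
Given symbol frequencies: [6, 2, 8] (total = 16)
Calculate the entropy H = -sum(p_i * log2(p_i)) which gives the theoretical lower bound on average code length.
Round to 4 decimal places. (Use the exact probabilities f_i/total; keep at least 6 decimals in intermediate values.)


Per-symbol terms -p_i * log2(p_i) with p_i = f_i/16:
  p = 6/16 = 0.375000: log2(p) = -1.415037, -p*log2(p) = 0.530639
  p = 2/16 = 0.125000: log2(p) = -3.000000, -p*log2(p) = 0.375000
  p = 8/16 = 0.500000: log2(p) = -1.000000, -p*log2(p) = 0.500000
H = 0.530639 + 0.375000 + 0.500000 = 1.405639

H = 1.4056 bits/symbol


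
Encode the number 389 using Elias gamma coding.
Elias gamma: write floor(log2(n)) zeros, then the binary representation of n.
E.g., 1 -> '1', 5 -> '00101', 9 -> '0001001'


num_bits = floor(log2(389)) + 1 = 9
leading_zeros = num_bits - 1 = 8
binary(389) = 110000101

Elias gamma(389) = '00000000' + '110000101' = 00000000110000101 (17 bits)


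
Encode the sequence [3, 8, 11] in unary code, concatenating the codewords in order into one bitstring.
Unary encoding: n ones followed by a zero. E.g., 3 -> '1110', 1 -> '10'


Encode each number as n ones followed by a terminating 0:
  3 -> 1110 (4 bits)
  8 -> 111111110 (9 bits)
  11 -> 111111111110 (12 bits)
Total length = 4 + 9 + 12 = 25 bits.

Unary([3, 8, 11]) = 1110111111110111111111110 (25 bits)


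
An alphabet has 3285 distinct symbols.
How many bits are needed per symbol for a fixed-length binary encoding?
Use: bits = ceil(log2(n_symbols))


log2(3285) = 11.6817
Bracket: 2^11 = 2048 < 3285 <= 2^12 = 4096
So ceil(log2(3285)) = 12

bits = ceil(log2(3285)) = ceil(11.6817) = 12 bits


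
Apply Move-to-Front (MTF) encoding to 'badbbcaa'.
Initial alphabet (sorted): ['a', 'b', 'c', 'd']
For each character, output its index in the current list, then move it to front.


MTF encoding:
'b': index 1 in ['a', 'b', 'c', 'd'] -> ['b', 'a', 'c', 'd']
'a': index 1 in ['b', 'a', 'c', 'd'] -> ['a', 'b', 'c', 'd']
'd': index 3 in ['a', 'b', 'c', 'd'] -> ['d', 'a', 'b', 'c']
'b': index 2 in ['d', 'a', 'b', 'c'] -> ['b', 'd', 'a', 'c']
'b': index 0 in ['b', 'd', 'a', 'c'] -> ['b', 'd', 'a', 'c']
'c': index 3 in ['b', 'd', 'a', 'c'] -> ['c', 'b', 'd', 'a']
'a': index 3 in ['c', 'b', 'd', 'a'] -> ['a', 'c', 'b', 'd']
'a': index 0 in ['a', 'c', 'b', 'd'] -> ['a', 'c', 'b', 'd']


Output: [1, 1, 3, 2, 0, 3, 3, 0]


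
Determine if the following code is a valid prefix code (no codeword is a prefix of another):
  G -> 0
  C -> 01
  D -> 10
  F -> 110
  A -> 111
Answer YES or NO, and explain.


Checking each pair (does one codeword prefix another?):
  G='0' vs C='01': prefix -- VIOLATION

NO -- this is NOT a valid prefix code. G (0) is a prefix of C (01).


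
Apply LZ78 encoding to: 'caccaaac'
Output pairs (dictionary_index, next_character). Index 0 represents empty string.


LZ78 encoding steps:
Dictionary: {0: ''}
Step 1: w='' (idx 0), next='c' -> output (0, 'c'), add 'c' as idx 1
Step 2: w='' (idx 0), next='a' -> output (0, 'a'), add 'a' as idx 2
Step 3: w='c' (idx 1), next='c' -> output (1, 'c'), add 'cc' as idx 3
Step 4: w='a' (idx 2), next='a' -> output (2, 'a'), add 'aa' as idx 4
Step 5: w='a' (idx 2), next='c' -> output (2, 'c'), add 'ac' as idx 5


Encoded: [(0, 'c'), (0, 'a'), (1, 'c'), (2, 'a'), (2, 'c')]


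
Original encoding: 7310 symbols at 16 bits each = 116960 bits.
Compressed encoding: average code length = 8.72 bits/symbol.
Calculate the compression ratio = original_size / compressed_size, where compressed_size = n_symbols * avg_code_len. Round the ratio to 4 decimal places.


original_size = n_symbols * orig_bits = 7310 * 16 = 116960 bits
compressed_size = n_symbols * avg_code_len = 7310 * 8.72 = 63743.2 bits
ratio = original_size / compressed_size = 116960 / 63743.2 = 1.8349

Compression ratio = 1.8349


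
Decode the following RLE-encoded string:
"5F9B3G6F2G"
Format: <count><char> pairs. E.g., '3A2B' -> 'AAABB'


Expanding each <count><char> pair:
  5F -> 'FFFFF'
  9B -> 'BBBBBBBBB'
  3G -> 'GGG'
  6F -> 'FFFFFF'
  2G -> 'GG'

Decoded = FFFFFBBBBBBBBBGGGFFFFFFGG


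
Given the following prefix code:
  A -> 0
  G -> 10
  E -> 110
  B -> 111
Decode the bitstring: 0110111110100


Decoding step by step:
Bits 0 -> A
Bits 110 -> E
Bits 111 -> B
Bits 110 -> E
Bits 10 -> G
Bits 0 -> A


Decoded message: AEBEGA


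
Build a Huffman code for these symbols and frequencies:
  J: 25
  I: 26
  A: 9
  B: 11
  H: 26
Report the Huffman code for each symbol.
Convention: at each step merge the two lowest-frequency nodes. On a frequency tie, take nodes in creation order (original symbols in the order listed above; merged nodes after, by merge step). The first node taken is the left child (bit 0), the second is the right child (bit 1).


Huffman tree construction:
Step 1: Merge A(9) + B(11) = 20
Step 2: Merge (A+B)(20) + J(25) = 45
Step 3: Merge I(26) + H(26) = 52
Step 4: Merge ((A+B)+J)(45) + (I+H)(52) = 97
Read each symbol's code off the tree from the root (left child = 0, right child = 1).

Codes:
  J: 01 (length 2)
  I: 10 (length 2)
  A: 000 (length 3)
  B: 001 (length 3)
  H: 11 (length 2)
Average code length: 214/97 = 2.2062 bits/symbol


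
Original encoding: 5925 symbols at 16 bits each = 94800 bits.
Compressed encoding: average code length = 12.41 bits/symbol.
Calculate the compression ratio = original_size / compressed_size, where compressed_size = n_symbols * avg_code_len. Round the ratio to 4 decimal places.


original_size = n_symbols * orig_bits = 5925 * 16 = 94800 bits
compressed_size = n_symbols * avg_code_len = 5925 * 12.41 = 73529.25 bits
ratio = original_size / compressed_size = 94800 / 73529.25 = 1.2893

Compression ratio = 1.2893


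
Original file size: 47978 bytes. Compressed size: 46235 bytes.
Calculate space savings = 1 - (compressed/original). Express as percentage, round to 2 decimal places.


ratio = compressed/original = 46235/47978 = 0.963671
savings = 1 - ratio = 1 - 0.963671 = 0.036329
as a percentage: 0.036329 * 100 = 3.63%

Space savings = 1 - 46235/47978 = 3.63%


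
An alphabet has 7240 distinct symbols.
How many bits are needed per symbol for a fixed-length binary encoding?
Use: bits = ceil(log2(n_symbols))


log2(7240) = 12.8218
Bracket: 2^12 = 4096 < 7240 <= 2^13 = 8192
So ceil(log2(7240)) = 13

bits = ceil(log2(7240)) = ceil(12.8218) = 13 bits


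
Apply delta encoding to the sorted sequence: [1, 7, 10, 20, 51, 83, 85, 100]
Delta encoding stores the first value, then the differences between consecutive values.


First value: 1
Deltas:
  7 - 1 = 6
  10 - 7 = 3
  20 - 10 = 10
  51 - 20 = 31
  83 - 51 = 32
  85 - 83 = 2
  100 - 85 = 15


Delta encoded: [1, 6, 3, 10, 31, 32, 2, 15]


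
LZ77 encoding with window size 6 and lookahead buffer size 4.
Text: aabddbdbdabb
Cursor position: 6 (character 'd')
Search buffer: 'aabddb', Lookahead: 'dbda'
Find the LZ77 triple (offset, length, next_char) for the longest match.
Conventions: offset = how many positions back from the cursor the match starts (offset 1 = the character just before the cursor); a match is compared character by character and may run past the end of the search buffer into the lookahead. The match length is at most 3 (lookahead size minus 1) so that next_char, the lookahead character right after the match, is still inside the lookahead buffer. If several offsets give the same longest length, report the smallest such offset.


Try each offset into the search buffer:
  offset=1 (pos 5, char 'b'): match length 0
  offset=2 (pos 4, char 'd'): match length 3
  offset=3 (pos 3, char 'd'): match length 1
  offset=4 (pos 2, char 'b'): match length 0
  offset=5 (pos 1, char 'a'): match length 0
  offset=6 (pos 0, char 'a'): match length 0
Longest match has length 3 at offset 2.
next_char = character at position 6 + 3 = 9 -> 'a'

Best match: offset=2, length=3 (matching 'dbd' starting at position 4)
LZ77 triple: (2, 3, 'a')


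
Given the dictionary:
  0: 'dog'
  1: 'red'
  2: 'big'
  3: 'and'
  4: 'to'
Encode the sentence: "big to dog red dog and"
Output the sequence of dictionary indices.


Look up each word in the dictionary:
  'big' -> 2
  'to' -> 4
  'dog' -> 0
  'red' -> 1
  'dog' -> 0
  'and' -> 3

Encoded: [2, 4, 0, 1, 0, 3]


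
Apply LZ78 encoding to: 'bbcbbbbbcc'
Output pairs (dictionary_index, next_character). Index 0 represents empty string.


LZ78 encoding steps:
Dictionary: {0: ''}
Step 1: w='' (idx 0), next='b' -> output (0, 'b'), add 'b' as idx 1
Step 2: w='b' (idx 1), next='c' -> output (1, 'c'), add 'bc' as idx 2
Step 3: w='b' (idx 1), next='b' -> output (1, 'b'), add 'bb' as idx 3
Step 4: w='bb' (idx 3), next='b' -> output (3, 'b'), add 'bbb' as idx 4
Step 5: w='' (idx 0), next='c' -> output (0, 'c'), add 'c' as idx 5
Step 6: w='c' (idx 5), end of input -> output (5, '')


Encoded: [(0, 'b'), (1, 'c'), (1, 'b'), (3, 'b'), (0, 'c'), (5, '')]


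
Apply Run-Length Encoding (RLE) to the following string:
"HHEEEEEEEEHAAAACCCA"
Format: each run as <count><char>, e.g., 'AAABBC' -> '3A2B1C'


Scanning runs left to right:
  i=0: run of 'H' x 2 -> '2H'
  i=2: run of 'E' x 8 -> '8E'
  i=10: run of 'H' x 1 -> '1H'
  i=11: run of 'A' x 4 -> '4A'
  i=15: run of 'C' x 3 -> '3C'
  i=18: run of 'A' x 1 -> '1A'

RLE = 2H8E1H4A3C1A


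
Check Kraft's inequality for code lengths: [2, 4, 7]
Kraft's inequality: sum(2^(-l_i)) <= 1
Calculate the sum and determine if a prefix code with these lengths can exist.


Sum = 2^(-2) + 2^(-4) + 2^(-7)
    = 0.25 + 0.0625 + 0.0078125
    = 41/128 = 0.3203125
Since 0.3203125 <= 1, Kraft's inequality IS satisfied.
A prefix code with these lengths CAN exist.

Kraft sum = 0.3203125. Satisfied.


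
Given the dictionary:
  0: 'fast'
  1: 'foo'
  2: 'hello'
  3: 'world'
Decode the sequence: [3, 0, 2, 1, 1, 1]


Look up each index in the dictionary:
  3 -> 'world'
  0 -> 'fast'
  2 -> 'hello'
  1 -> 'foo'
  1 -> 'foo'
  1 -> 'foo'

Decoded: "world fast hello foo foo foo"


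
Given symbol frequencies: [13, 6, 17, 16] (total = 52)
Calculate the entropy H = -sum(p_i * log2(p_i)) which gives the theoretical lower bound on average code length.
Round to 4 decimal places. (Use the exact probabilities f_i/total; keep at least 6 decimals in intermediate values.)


Per-symbol terms -p_i * log2(p_i) with p_i = f_i/52:
  p = 13/52 = 0.250000: log2(p) = -2.000000, -p*log2(p) = 0.500000
  p = 6/52 = 0.115385: log2(p) = -3.115477, -p*log2(p) = 0.359478
  p = 17/52 = 0.326923: log2(p) = -1.612977, -p*log2(p) = 0.527319
  p = 16/52 = 0.307692: log2(p) = -1.700440, -p*log2(p) = 0.523212
H = 0.500000 + 0.359478 + 0.527319 + 0.523212 = 1.910009

H = 1.91 bits/symbol


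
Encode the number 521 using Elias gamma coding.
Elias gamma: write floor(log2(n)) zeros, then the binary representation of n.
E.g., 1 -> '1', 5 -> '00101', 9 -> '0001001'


num_bits = floor(log2(521)) + 1 = 10
leading_zeros = num_bits - 1 = 9
binary(521) = 1000001001

Elias gamma(521) = '000000000' + '1000001001' = 0000000001000001001 (19 bits)


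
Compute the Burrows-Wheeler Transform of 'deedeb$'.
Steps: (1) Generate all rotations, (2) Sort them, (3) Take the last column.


Rotations (sorted):
  0: $deedeb -> last char: b
  1: b$deede -> last char: e
  2: deb$dee -> last char: e
  3: deedeb$ -> last char: $
  4: eb$deed -> last char: d
  5: edeb$de -> last char: e
  6: eedeb$d -> last char: d


BWT = bee$ded


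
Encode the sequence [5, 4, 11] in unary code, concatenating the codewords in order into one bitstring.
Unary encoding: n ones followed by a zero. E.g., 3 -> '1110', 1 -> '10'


Encode each number as n ones followed by a terminating 0:
  5 -> 111110 (6 bits)
  4 -> 11110 (5 bits)
  11 -> 111111111110 (12 bits)
Total length = 6 + 5 + 12 = 23 bits.

Unary([5, 4, 11]) = 11111011110111111111110 (23 bits)


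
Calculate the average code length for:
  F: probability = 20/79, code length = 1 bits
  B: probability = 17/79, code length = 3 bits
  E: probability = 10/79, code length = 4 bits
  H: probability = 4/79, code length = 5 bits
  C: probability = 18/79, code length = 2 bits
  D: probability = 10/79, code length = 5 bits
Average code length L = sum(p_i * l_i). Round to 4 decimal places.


Weighted contributions p_i * l_i:
  F: (20/79) * 1 = 20/79
  B: (17/79) * 3 = 51/79
  E: (10/79) * 4 = 40/79
  H: (4/79) * 5 = 20/79
  C: (18/79) * 2 = 36/79
  D: (10/79) * 5 = 50/79
Sum = (20 + 51 + 40 + 20 + 36 + 50)/79 = 217/79

L = 217/79 = 2.7468 bits/symbol


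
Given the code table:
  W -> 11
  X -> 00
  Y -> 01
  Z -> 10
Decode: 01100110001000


Decoding:
01 -> Y
10 -> Z
01 -> Y
10 -> Z
00 -> X
10 -> Z
00 -> X


Result: YZYZXZX


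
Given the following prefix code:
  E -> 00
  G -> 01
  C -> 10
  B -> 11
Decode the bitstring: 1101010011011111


Decoding step by step:
Bits 11 -> B
Bits 01 -> G
Bits 01 -> G
Bits 00 -> E
Bits 11 -> B
Bits 01 -> G
Bits 11 -> B
Bits 11 -> B


Decoded message: BGGEBGBB


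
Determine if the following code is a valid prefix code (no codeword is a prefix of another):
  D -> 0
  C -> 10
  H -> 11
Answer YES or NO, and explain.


Checking each pair (does one codeword prefix another?):
  D='0' vs C='10': no prefix
  D='0' vs H='11': no prefix
  C='10' vs D='0': no prefix
  C='10' vs H='11': no prefix
  H='11' vs D='0': no prefix
  H='11' vs C='10': no prefix
No violation found over all pairs.

YES -- this is a valid prefix code. No codeword is a prefix of any other codeword.


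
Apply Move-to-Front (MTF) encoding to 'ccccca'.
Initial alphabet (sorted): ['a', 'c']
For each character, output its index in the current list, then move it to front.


MTF encoding:
'c': index 1 in ['a', 'c'] -> ['c', 'a']
'c': index 0 in ['c', 'a'] -> ['c', 'a']
'c': index 0 in ['c', 'a'] -> ['c', 'a']
'c': index 0 in ['c', 'a'] -> ['c', 'a']
'c': index 0 in ['c', 'a'] -> ['c', 'a']
'a': index 1 in ['c', 'a'] -> ['a', 'c']


Output: [1, 0, 0, 0, 0, 1]


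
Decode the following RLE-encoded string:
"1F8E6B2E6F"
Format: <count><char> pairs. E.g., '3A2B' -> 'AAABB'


Expanding each <count><char> pair:
  1F -> 'F'
  8E -> 'EEEEEEEE'
  6B -> 'BBBBBB'
  2E -> 'EE'
  6F -> 'FFFFFF'

Decoded = FEEEEEEEEBBBBBBEEFFFFFF


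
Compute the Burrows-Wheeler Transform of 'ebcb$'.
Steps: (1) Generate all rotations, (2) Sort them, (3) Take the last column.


Rotations (sorted):
  0: $ebcb -> last char: b
  1: b$ebc -> last char: c
  2: bcb$e -> last char: e
  3: cb$eb -> last char: b
  4: ebcb$ -> last char: $


BWT = bceb$


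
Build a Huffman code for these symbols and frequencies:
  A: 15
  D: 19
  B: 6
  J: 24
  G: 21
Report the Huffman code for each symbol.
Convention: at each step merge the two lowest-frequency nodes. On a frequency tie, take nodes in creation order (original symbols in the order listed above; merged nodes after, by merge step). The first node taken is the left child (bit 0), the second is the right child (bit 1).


Huffman tree construction:
Step 1: Merge B(6) + A(15) = 21
Step 2: Merge D(19) + G(21) = 40
Step 3: Merge (B+A)(21) + J(24) = 45
Step 4: Merge (D+G)(40) + ((B+A)+J)(45) = 85
Read each symbol's code off the tree from the root (left child = 0, right child = 1).

Codes:
  A: 101 (length 3)
  D: 00 (length 2)
  B: 100 (length 3)
  J: 11 (length 2)
  G: 01 (length 2)
Average code length: 191/85 = 2.2471 bits/symbol


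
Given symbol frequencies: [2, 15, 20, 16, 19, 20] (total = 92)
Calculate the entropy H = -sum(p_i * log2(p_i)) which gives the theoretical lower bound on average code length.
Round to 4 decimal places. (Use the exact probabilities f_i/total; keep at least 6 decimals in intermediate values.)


Per-symbol terms -p_i * log2(p_i) with p_i = f_i/92:
  p = 2/92 = 0.021739: log2(p) = -5.523562, -p*log2(p) = 0.120077
  p = 15/92 = 0.163043: log2(p) = -2.616671, -p*log2(p) = 0.426631
  p = 20/92 = 0.217391: log2(p) = -2.201634, -p*log2(p) = 0.478616
  p = 16/92 = 0.173913: log2(p) = -2.523562, -p*log2(p) = 0.438880
  p = 19/92 = 0.206522: log2(p) = -2.275634, -p*log2(p) = 0.469968
  p = 20/92 = 0.217391: log2(p) = -2.201634, -p*log2(p) = 0.478616
H = 0.120077 + 0.426631 + 0.478616 + 0.438880 + 0.469968 + 0.478616 = 2.412788

H = 2.4128 bits/symbol


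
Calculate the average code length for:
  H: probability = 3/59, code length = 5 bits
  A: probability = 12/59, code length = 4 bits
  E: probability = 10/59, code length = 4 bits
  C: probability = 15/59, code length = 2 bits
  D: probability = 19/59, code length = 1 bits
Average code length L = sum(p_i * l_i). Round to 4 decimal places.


Weighted contributions p_i * l_i:
  H: (3/59) * 5 = 15/59
  A: (12/59) * 4 = 48/59
  E: (10/59) * 4 = 40/59
  C: (15/59) * 2 = 30/59
  D: (19/59) * 1 = 19/59
Sum = (15 + 48 + 40 + 30 + 19)/59 = 152/59

L = 152/59 = 2.5763 bits/symbol


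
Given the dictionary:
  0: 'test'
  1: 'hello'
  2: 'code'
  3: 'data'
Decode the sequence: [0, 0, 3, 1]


Look up each index in the dictionary:
  0 -> 'test'
  0 -> 'test'
  3 -> 'data'
  1 -> 'hello'

Decoded: "test test data hello"


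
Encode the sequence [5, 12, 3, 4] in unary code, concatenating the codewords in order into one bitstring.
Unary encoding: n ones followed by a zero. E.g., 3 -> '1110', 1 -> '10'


Encode each number as n ones followed by a terminating 0:
  5 -> 111110 (6 bits)
  12 -> 1111111111110 (13 bits)
  3 -> 1110 (4 bits)
  4 -> 11110 (5 bits)
Total length = 6 + 13 + 4 + 5 = 28 bits.

Unary([5, 12, 3, 4]) = 1111101111111111110111011110 (28 bits)


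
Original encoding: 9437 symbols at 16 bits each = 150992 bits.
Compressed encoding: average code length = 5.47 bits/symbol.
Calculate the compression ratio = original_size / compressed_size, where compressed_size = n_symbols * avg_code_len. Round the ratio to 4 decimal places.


original_size = n_symbols * orig_bits = 9437 * 16 = 150992 bits
compressed_size = n_symbols * avg_code_len = 9437 * 5.47 = 51620.39 bits
ratio = original_size / compressed_size = 150992 / 51620.39 = 2.925

Compression ratio = 2.925


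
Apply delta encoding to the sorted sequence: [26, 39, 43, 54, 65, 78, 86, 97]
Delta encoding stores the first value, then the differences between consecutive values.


First value: 26
Deltas:
  39 - 26 = 13
  43 - 39 = 4
  54 - 43 = 11
  65 - 54 = 11
  78 - 65 = 13
  86 - 78 = 8
  97 - 86 = 11


Delta encoded: [26, 13, 4, 11, 11, 13, 8, 11]


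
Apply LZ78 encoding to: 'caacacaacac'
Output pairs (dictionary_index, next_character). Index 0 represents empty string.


LZ78 encoding steps:
Dictionary: {0: ''}
Step 1: w='' (idx 0), next='c' -> output (0, 'c'), add 'c' as idx 1
Step 2: w='' (idx 0), next='a' -> output (0, 'a'), add 'a' as idx 2
Step 3: w='a' (idx 2), next='c' -> output (2, 'c'), add 'ac' as idx 3
Step 4: w='ac' (idx 3), next='a' -> output (3, 'a'), add 'aca' as idx 4
Step 5: w='aca' (idx 4), next='c' -> output (4, 'c'), add 'acac' as idx 5


Encoded: [(0, 'c'), (0, 'a'), (2, 'c'), (3, 'a'), (4, 'c')]


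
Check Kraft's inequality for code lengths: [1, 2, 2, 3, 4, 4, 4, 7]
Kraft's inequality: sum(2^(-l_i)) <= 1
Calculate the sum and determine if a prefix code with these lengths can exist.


Sum = 2^(-1) + 2^(-2) + 2^(-2) + 2^(-3) + 2^(-4) + 2^(-4) + 2^(-4) + 2^(-7)
    = 0.5 + 0.25 + 0.25 + 0.125 + 0.0625 + 0.0625 + 0.0625 + 0.0078125
    = 169/128 = 1.3203125
Since 1.3203125 > 1, Kraft's inequality is NOT satisfied.
A prefix code with these lengths CANNOT exist.

Kraft sum = 1.3203125. Not satisfied.


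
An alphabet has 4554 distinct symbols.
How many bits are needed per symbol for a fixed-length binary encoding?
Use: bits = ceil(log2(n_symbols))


log2(4554) = 12.1529
Bracket: 2^12 = 4096 < 4554 <= 2^13 = 8192
So ceil(log2(4554)) = 13

bits = ceil(log2(4554)) = ceil(12.1529) = 13 bits


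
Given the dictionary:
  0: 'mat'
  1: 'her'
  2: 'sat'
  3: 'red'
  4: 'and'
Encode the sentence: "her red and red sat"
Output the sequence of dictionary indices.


Look up each word in the dictionary:
  'her' -> 1
  'red' -> 3
  'and' -> 4
  'red' -> 3
  'sat' -> 2

Encoded: [1, 3, 4, 3, 2]


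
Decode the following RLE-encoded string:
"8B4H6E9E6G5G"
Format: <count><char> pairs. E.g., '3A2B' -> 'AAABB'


Expanding each <count><char> pair:
  8B -> 'BBBBBBBB'
  4H -> 'HHHH'
  6E -> 'EEEEEE'
  9E -> 'EEEEEEEEE'
  6G -> 'GGGGGG'
  5G -> 'GGGGG'

Decoded = BBBBBBBBHHHHEEEEEEEEEEEEEEEGGGGGGGGGGG


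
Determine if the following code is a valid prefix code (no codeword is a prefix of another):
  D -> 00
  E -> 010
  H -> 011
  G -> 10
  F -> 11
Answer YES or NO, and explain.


Checking each pair (does one codeword prefix another?):
  D='00' vs E='010': no prefix
  D='00' vs H='011': no prefix
  D='00' vs G='10': no prefix
  D='00' vs F='11': no prefix
  E='010' vs D='00': no prefix
  E='010' vs H='011': no prefix
  E='010' vs G='10': no prefix
  E='010' vs F='11': no prefix
  H='011' vs D='00': no prefix
  H='011' vs E='010': no prefix
  H='011' vs G='10': no prefix
  H='011' vs F='11': no prefix
  G='10' vs D='00': no prefix
  G='10' vs E='010': no prefix
  G='10' vs H='011': no prefix
  G='10' vs F='11': no prefix
  F='11' vs D='00': no prefix
  F='11' vs E='010': no prefix
  F='11' vs H='011': no prefix
  F='11' vs G='10': no prefix
No violation found over all pairs.

YES -- this is a valid prefix code. No codeword is a prefix of any other codeword.


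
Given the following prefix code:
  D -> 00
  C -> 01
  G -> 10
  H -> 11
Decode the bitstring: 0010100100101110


Decoding step by step:
Bits 00 -> D
Bits 10 -> G
Bits 10 -> G
Bits 01 -> C
Bits 00 -> D
Bits 10 -> G
Bits 11 -> H
Bits 10 -> G


Decoded message: DGGCDGHG


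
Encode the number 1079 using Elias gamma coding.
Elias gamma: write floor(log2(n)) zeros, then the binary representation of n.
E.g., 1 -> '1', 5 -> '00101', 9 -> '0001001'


num_bits = floor(log2(1079)) + 1 = 11
leading_zeros = num_bits - 1 = 10
binary(1079) = 10000110111

Elias gamma(1079) = '0000000000' + '10000110111' = 000000000010000110111 (21 bits)


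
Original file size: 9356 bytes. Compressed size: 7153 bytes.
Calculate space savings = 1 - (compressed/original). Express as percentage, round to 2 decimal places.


ratio = compressed/original = 7153/9356 = 0.764536
savings = 1 - ratio = 1 - 0.764536 = 0.235464
as a percentage: 0.235464 * 100 = 23.55%

Space savings = 1 - 7153/9356 = 23.55%


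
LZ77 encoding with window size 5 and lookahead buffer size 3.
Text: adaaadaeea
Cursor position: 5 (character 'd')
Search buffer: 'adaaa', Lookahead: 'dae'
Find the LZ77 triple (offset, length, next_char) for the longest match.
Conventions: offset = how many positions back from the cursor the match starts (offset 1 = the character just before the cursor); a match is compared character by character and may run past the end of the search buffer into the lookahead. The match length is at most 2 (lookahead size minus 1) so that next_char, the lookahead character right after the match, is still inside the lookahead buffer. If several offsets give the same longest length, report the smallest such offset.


Try each offset into the search buffer:
  offset=1 (pos 4, char 'a'): match length 0
  offset=2 (pos 3, char 'a'): match length 0
  offset=3 (pos 2, char 'a'): match length 0
  offset=4 (pos 1, char 'd'): match length 2
  offset=5 (pos 0, char 'a'): match length 0
Longest match has length 2 at offset 4.
next_char = character at position 5 + 2 = 7 -> 'e'

Best match: offset=4, length=2 (matching 'da' starting at position 1)
LZ77 triple: (4, 2, 'e')


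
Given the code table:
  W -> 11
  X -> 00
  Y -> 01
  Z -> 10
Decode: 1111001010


Decoding:
11 -> W
11 -> W
00 -> X
10 -> Z
10 -> Z


Result: WWXZZ


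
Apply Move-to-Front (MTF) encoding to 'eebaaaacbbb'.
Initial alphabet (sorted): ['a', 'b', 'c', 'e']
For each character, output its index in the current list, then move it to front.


MTF encoding:
'e': index 3 in ['a', 'b', 'c', 'e'] -> ['e', 'a', 'b', 'c']
'e': index 0 in ['e', 'a', 'b', 'c'] -> ['e', 'a', 'b', 'c']
'b': index 2 in ['e', 'a', 'b', 'c'] -> ['b', 'e', 'a', 'c']
'a': index 2 in ['b', 'e', 'a', 'c'] -> ['a', 'b', 'e', 'c']
'a': index 0 in ['a', 'b', 'e', 'c'] -> ['a', 'b', 'e', 'c']
'a': index 0 in ['a', 'b', 'e', 'c'] -> ['a', 'b', 'e', 'c']
'a': index 0 in ['a', 'b', 'e', 'c'] -> ['a', 'b', 'e', 'c']
'c': index 3 in ['a', 'b', 'e', 'c'] -> ['c', 'a', 'b', 'e']
'b': index 2 in ['c', 'a', 'b', 'e'] -> ['b', 'c', 'a', 'e']
'b': index 0 in ['b', 'c', 'a', 'e'] -> ['b', 'c', 'a', 'e']
'b': index 0 in ['b', 'c', 'a', 'e'] -> ['b', 'c', 'a', 'e']


Output: [3, 0, 2, 2, 0, 0, 0, 3, 2, 0, 0]
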